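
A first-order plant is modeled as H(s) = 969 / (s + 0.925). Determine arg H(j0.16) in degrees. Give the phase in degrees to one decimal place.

∠(j0.16 + 0.925) = arctan(0.16/0.925) = 9.81°
∠H(j0.16) = −9.81° = -9.81°

-9.8°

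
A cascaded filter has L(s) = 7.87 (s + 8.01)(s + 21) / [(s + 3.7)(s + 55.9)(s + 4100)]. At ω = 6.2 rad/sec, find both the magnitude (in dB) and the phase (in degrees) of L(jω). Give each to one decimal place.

|j6.2 + 8.01| = √(6.2² + 8.01²) = 10.13
|j6.2 + 21| = √(6.2² + 21²) = 21.9
|j6.2 + 3.7| = √(6.2² + 3.7²) = 7.22
|j6.2 + 55.9| = √(6.2² + 55.9²) = 56.24
|j6.2 + 4100| = √(6.2² + 4100²) = 4100
|L(j6.2)| = 7.87 × 10.13 × 21.9 / (7.22 × 56.24 × 4100) = 0.0010484
20 log₁₀(0.0010484) = -59.59 dB
∠(j6.2 + 8.01) = arctan(6.2/8.01) = 37.74°
∠(j6.2 + 21) = arctan(6.2/21) = 16.45°
∠(j6.2 + 3.7) = arctan(6.2/3.7) = 59.17°
∠(j6.2 + 55.9) = arctan(6.2/55.9) = 6.33°
∠(j6.2 + 4100) = arctan(6.2/4100) = 0.09°
∠L(j6.2) = 37.74° + 16.45° − (59.17° + 6.33° + 0.09°) = -11.40°

|L| = -59.6 dB, ∠L = -11.4 deg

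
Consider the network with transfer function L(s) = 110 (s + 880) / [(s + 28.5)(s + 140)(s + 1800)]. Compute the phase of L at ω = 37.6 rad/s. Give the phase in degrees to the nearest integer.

∠(j37.6 + 880) = arctan(37.6/880) = 2.45°
∠(j37.6 + 28.5) = arctan(37.6/28.5) = 52.84°
∠(j37.6 + 140) = arctan(37.6/140) = 15.03°
∠(j37.6 + 1800) = arctan(37.6/1800) = 1.20°
∠L(j37.6) = 2.45° − (52.84° + 15.03° + 1.20°) = -66.62°

-67°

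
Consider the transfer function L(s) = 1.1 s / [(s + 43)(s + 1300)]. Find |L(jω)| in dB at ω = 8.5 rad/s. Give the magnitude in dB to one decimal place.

-75.7 dB

|j8.5| = 8.5
|j8.5 + 43| = √(8.5² + 43²) = 43.83
|j8.5 + 1300| = √(8.5² + 1300²) = 1300
|L(j8.5)| = 1.1 × 8.5 / (43.83 × 1300) = 0.00016408
20 log₁₀(0.00016408) = -75.70 dB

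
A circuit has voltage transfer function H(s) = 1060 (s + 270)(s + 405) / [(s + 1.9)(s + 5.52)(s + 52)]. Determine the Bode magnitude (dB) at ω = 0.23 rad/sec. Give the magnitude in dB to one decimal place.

|j0.23 + 270| = √(0.23² + 270²) = 270
|j0.23 + 405| = √(0.23² + 405²) = 405
|j0.23 + 1.9| = √(0.23² + 1.9²) = 1.914
|j0.23 + 5.52| = √(0.23² + 5.52²) = 5.525
|j0.23 + 52| = √(0.23² + 52²) = 52
|H(j0.23)| = 1060 × 270 × 405 / (1.914 × 5.525 × 52) = 2.1081e+05
20 log₁₀(2.1081e+05) = 106.48 dB

106.5 dB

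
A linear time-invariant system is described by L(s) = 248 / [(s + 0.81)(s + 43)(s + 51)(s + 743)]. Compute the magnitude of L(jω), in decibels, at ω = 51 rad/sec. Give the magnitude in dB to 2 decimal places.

|j51 + 0.81| = √(51² + 0.81²) = 51.01
|j51 + 43| = √(51² + 43²) = 66.71
|j51 + 51| = √(51² + 51²) = 72.12
|j51 + 743| = √(51² + 743²) = 744.7
|L(j51)| = 248 / (51.01 × 66.71 × 72.12 × 744.7) = 1.3569e-06
20 log₁₀(1.3569e-06) = -117.349 dB

-117.35 dB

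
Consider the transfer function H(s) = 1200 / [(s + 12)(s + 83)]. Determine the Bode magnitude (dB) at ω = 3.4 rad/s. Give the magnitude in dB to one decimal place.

|j3.4 + 12| = √(3.4² + 12²) = 12.47
|j3.4 + 83| = √(3.4² + 83²) = 83.07
|H(j3.4)| = 1200 / (12.47 × 83.07) = 1.1582
20 log₁₀(1.1582) = 1.28 dB

1.3 dB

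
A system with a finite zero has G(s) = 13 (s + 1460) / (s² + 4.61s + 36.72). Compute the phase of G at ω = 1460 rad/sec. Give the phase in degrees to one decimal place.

∠(j1460 + 1460) = arctan(1460/1460) = 45.00°
∠[(j1460)² + 4.61(j1460) + 36.72] = ∠[-2.1316e+06 + j6730.6] = 179.82°
∠G(j1460) = 45.00° − 179.82° = -134.82°

-134.8°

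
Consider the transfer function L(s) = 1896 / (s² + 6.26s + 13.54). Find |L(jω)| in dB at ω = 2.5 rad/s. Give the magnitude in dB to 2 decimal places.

40.81 dB

|(j2.5)² + 6.26(j2.5) + 13.54| = |7.29 + j15.65| = 17.26
|L(j2.5)| = 1896 / 17.26 = 109.82
20 log₁₀(109.82) = 40.814 dB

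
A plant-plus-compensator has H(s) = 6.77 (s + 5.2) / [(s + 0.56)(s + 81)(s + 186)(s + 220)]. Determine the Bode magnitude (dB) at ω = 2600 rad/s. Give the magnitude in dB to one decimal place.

|j2600 + 5.2| = √(2600² + 5.2²) = 2600
|j2600 + 0.56| = √(2600² + 0.56²) = 2600
|j2600 + 81| = √(2600² + 81²) = 2601
|j2600 + 186| = √(2600² + 186²) = 2607
|j2600 + 220| = √(2600² + 220²) = 2609
|H(j2600)| = 6.77 × 2600 / (2600 × 2601 × 2607 × 2609) = 3.8265e-10
20 log₁₀(3.8265e-10) = -188.34 dB

-188.3 dB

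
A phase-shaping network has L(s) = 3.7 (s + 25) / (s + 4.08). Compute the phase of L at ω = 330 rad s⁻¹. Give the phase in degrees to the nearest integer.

∠(j330 + 25) = arctan(330/25) = 85.67°
∠(j330 + 4.08) = arctan(330/4.08) = 89.29°
∠L(j330) = 85.67° − 89.29° = -3.62°

-4 deg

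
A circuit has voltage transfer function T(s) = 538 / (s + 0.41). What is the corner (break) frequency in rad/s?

The single real pole at s = −0.41 gives a corner at ω = 0.41 rad/s.

0.41 rad/s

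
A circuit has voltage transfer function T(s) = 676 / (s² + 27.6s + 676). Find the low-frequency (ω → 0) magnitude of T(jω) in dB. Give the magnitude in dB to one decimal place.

T(0) = 676 / 676 = 1
20 log₁₀(1) = 0.00 dB

0.0 dB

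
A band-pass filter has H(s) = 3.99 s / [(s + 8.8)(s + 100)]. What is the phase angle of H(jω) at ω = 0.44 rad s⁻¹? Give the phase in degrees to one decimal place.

∠(j0.44) = 90.00°
∠(j0.44 + 8.8) = arctan(0.44/8.8) = 2.86°
∠(j0.44 + 100) = arctan(0.44/100) = 0.25°
∠H(j0.44) = 90.00° − (2.86° + 0.25°) = 86.89°

86.9°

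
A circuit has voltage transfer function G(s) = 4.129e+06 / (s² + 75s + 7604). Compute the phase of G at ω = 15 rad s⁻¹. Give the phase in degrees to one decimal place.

-8.7 deg

∠[(j15)² + 75(j15) + 7604] = ∠[7379 + j1125] = 8.67°
∠G(j15) = −8.67° = -8.67°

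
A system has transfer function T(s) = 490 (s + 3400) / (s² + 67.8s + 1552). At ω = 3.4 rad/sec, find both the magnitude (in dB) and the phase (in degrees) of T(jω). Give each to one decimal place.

|T| = 60.6 dB, ∠T = -8.5°

|j3.4 + 3400| = √(3.4² + 3400²) = 3400
|(j3.4)² + 67.8(j3.4) + 1552| = |1540.4 + j230.52| = 1558
|T(j3.4)| = 490 × 3400 / 1558 = 1069.6
20 log₁₀(1069.6) = 60.58 dB
∠(j3.4 + 3400) = arctan(3.4/3400) = 0.06°
∠[(j3.4)² + 67.8(j3.4) + 1552] = ∠[1540.4 + j230.52] = 8.51°
∠T(j3.4) = 0.06° − 8.51° = -8.45°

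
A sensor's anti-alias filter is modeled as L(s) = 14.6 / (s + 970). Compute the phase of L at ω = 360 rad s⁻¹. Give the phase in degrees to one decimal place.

-20.4°

∠(j360 + 970) = arctan(360/970) = 20.36°
∠L(j360) = −20.36° = -20.36°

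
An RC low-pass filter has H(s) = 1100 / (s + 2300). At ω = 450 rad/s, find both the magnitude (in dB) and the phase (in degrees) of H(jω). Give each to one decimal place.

|j450 + 2300| = √(450² + 2300²) = 2344
|H(j450)| = 1100 / 2344 = 0.46936
20 log₁₀(0.46936) = -6.57 dB
∠(j450 + 2300) = arctan(450/2300) = 11.07°
∠H(j450) = −11.07° = -11.07°

|H| = -6.6 dB, ∠H = -11.1°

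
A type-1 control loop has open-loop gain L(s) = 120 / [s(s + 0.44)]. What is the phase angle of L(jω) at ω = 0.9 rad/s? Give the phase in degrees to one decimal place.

∠(j0.9 + 0.44) = arctan(0.9/0.44) = 63.95°
∠(j0.9) = 90.00°
∠L(j0.9) = − (63.95° + 90.00°) = -153.95°

-153.9°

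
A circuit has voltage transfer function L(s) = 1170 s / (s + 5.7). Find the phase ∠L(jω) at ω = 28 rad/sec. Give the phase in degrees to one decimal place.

11.5°

∠(j28) = 90.00°
∠(j28 + 5.7) = arctan(28/5.7) = 78.49°
∠L(j28) = 90.00° − 78.49° = 11.51°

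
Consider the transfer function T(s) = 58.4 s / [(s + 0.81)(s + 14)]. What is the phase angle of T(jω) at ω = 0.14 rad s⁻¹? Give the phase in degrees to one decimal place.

∠(j0.14) = 90.00°
∠(j0.14 + 0.81) = arctan(0.14/0.81) = 9.81°
∠(j0.14 + 14) = arctan(0.14/14) = 0.57°
∠T(j0.14) = 90.00° − (9.81° + 0.57°) = 79.62°

79.6 deg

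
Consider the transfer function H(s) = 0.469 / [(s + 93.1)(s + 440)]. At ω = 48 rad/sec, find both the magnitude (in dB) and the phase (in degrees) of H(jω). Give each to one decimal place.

|j48 + 93.1| = √(48² + 93.1²) = 104.7
|j48 + 440| = √(48² + 440²) = 442.6
|H(j48)| = 0.469 / (104.7 × 442.6) = 1.0116e-05
20 log₁₀(1.0116e-05) = -99.90 dB
∠(j48 + 93.1) = arctan(48/93.1) = 27.27°
∠(j48 + 440) = arctan(48/440) = 6.23°
∠H(j48) = − (27.27° + 6.23°) = -33.50°

|H| = -99.9 dB, ∠H = -33.5°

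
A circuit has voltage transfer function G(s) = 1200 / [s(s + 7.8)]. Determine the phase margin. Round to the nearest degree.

13 deg

Gain crossover: |G(jω)| = 1 at ω ≈ 34.2 rad/sec.
∠G(j34.2) = −90° − arctan(34.2/7.8) ≈ -167.15°
PM = 180° + (-167.15°) = 12.85°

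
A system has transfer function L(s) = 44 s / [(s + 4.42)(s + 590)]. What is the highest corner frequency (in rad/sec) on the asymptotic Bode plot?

Break frequencies occur at each pole and zero magnitude: 4.42 rad/sec, 590 rad/sec.
The highest is 590 rad/sec.

590 rad/sec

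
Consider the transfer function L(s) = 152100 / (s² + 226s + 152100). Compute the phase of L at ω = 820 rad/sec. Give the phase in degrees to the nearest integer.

∠[(j820)² + 226(j820) + 152100] = ∠[-5.203e+05 + j1.8532e+05] = 160.40°
∠L(j820) = −160.40° = -160.40°

-160°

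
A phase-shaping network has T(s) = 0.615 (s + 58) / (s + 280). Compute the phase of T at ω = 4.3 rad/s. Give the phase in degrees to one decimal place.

∠(j4.3 + 58) = arctan(4.3/58) = 4.24°
∠(j4.3 + 280) = arctan(4.3/280) = 0.88°
∠T(j4.3) = 4.24° − 0.88° = 3.36°

3.4°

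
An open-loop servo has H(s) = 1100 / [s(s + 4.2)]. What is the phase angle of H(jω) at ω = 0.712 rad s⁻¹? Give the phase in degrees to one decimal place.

-99.6 deg

∠(j0.712 + 4.2) = arctan(0.712/4.2) = 9.62°
∠(j0.712) = 90.00°
∠H(j0.712) = − (9.62° + 90.00°) = -99.62°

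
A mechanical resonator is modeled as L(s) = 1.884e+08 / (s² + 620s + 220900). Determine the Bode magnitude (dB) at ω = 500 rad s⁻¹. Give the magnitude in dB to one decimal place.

55.6 dB

|(j500)² + 620(j500) + 220900| = |-29100 + j3.1e+05| = 3.114e+05
|L(j500)| = 1.884e+08 / 3.114e+05 = 605.08
20 log₁₀(605.08) = 55.64 dB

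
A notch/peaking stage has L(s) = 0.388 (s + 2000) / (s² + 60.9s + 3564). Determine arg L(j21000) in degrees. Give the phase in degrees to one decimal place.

-95.3°

∠(j21000 + 2000) = arctan(21000/2000) = 84.56°
∠[(j21000)² + 60.9(j21000) + 3564] = ∠[-4.41e+08 + j1.2789e+06] = 179.83°
∠L(j21000) = 84.56° − 179.83° = -95.27°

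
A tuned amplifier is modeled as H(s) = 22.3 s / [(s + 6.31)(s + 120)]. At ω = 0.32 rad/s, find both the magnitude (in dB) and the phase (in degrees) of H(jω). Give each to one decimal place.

|H| = -40.5 dB, ∠H = 86.9°

|j0.32| = 0.32
|j0.32 + 6.31| = √(0.32² + 6.31²) = 6.318
|j0.32 + 120| = √(0.32² + 120²) = 120
|H(j0.32)| = 22.3 × 0.32 / (6.318 × 120) = 0.0094121
20 log₁₀(0.0094121) = -40.53 dB
∠(j0.32) = 90.00°
∠(j0.32 + 6.31) = arctan(0.32/6.31) = 2.90°
∠(j0.32 + 120) = arctan(0.32/120) = 0.15°
∠H(j0.32) = 90.00° − (2.90° + 0.15°) = 86.94°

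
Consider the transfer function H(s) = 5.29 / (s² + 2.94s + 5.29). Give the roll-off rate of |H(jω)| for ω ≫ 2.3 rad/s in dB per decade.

With 0 zeros and 2 poles, the high-frequency asymptotic slope is 20 × (0 − 2) = -40 dB/decade.

-40 dB/decade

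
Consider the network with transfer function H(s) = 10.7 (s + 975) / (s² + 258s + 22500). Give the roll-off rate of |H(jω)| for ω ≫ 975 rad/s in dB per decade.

With 1 zero and 2 poles, the high-frequency asymptotic slope is 20 × (1 − 2) = -20 dB/decade.

-20 dB/decade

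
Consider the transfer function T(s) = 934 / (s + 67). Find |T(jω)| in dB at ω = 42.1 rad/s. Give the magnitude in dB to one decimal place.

21.4 dB

|j42.1 + 67| = √(42.1² + 67²) = 79.13
|T(j42.1)| = 934 / 79.13 = 11.804
20 log₁₀(11.804) = 21.44 dB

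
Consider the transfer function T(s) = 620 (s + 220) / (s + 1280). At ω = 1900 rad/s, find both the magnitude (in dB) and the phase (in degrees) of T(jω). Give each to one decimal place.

|j1900 + 220| = √(1900² + 220²) = 1913
|j1900 + 1280| = √(1900² + 1280²) = 2291
|T(j1900)| = 620 × 1913 / 2291 = 517.64
20 log₁₀(517.64) = 54.28 dB
∠(j1900 + 220) = arctan(1900/220) = 83.40°
∠(j1900 + 1280) = arctan(1900/1280) = 56.03°
∠T(j1900) = 83.40° − 56.03° = 27.36°

|T| = 54.3 dB, ∠T = 27.4°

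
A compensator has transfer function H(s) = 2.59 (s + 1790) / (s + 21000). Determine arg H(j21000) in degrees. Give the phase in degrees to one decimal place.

40.1°

∠(j21000 + 1790) = arctan(21000/1790) = 85.13°
∠(j21000 + 21000) = arctan(21000/21000) = 45.00°
∠H(j21000) = 85.13° − 45.00° = 40.13°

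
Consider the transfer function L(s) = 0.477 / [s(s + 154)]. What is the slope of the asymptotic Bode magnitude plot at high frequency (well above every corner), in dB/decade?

-40 dB/decade

With 0 zeros and 2 poles, the high-frequency asymptotic slope is 20 × (0 − 2) = -40 dB/decade.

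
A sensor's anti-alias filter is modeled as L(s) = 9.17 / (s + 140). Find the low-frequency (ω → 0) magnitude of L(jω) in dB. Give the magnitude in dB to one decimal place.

-23.7 dB

L(0) = 9.17 / 140 = 0.0655
20 log₁₀(0.0655) = -23.68 dB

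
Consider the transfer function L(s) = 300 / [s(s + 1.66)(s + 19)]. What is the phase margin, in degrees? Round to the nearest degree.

13°

Gain crossover: |L(jω)| = 1 at ω ≈ 3.76 rad s⁻¹.
∠L(j3.76) = −90° − arctan(3.76/1.66) − arctan(3.76/19) ≈ -167.41°
PM = 180° + (-167.41°) = 12.59°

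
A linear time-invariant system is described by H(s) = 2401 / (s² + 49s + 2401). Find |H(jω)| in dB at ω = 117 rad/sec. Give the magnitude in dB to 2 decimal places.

|(j117)² + 49(j117) + 2401| = |-11288 + j5733| = 1.266e+04
|H(j117)| = 2401 / 1.266e+04 = 0.18965
20 log₁₀(0.18965) = -14.441 dB

-14.44 dB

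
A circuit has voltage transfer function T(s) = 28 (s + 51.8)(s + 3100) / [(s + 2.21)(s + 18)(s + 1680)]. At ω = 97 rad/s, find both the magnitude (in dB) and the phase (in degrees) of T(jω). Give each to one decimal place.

|j97 + 51.8| = √(97² + 51.8²) = 110
|j97 + 3100| = √(97² + 3100²) = 3102
|j97 + 2.21| = √(97² + 2.21²) = 97.03
|j97 + 18| = √(97² + 18²) = 98.66
|j97 + 1680| = √(97² + 1680²) = 1683
|T(j97)| = 28 × 110 × 3102 / (97.03 × 98.66 × 1683) = 0.59285
20 log₁₀(0.59285) = -4.54 dB
∠(j97 + 51.8) = arctan(97/51.8) = 61.90°
∠(j97 + 3100) = arctan(97/3100) = 1.79°
∠(j97 + 2.21) = arctan(97/2.21) = 88.69°
∠(j97 + 18) = arctan(97/18) = 79.49°
∠(j97 + 1680) = arctan(97/1680) = 3.30°
∠T(j97) = 61.90° + 1.79° − (88.69° + 79.49° + 3.30°) = -107.80°

|T| = -4.5 dB, ∠T = -107.8°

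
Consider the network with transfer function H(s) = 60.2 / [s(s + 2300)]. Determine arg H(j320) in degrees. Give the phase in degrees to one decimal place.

-97.9°

∠(j320 + 2300) = arctan(320/2300) = 7.92°
∠(j320) = 90.00°
∠H(j320) = − (7.92° + 90.00°) = -97.92°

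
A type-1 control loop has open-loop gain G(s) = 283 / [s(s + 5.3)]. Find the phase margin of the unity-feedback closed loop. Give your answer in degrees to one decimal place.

Gain crossover: |G(jω)| = 1 at ω ≈ 16.4 rad s⁻¹.
∠G(j16.4) = −90° − arctan(16.4/5.3) ≈ -162.10°
PM = 180° + (-162.10°) = 17.90°

17.9°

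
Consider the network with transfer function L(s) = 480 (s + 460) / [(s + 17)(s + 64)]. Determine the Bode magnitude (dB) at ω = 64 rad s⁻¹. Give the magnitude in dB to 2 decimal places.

|j64 + 460| = √(64² + 460²) = 464.4
|j64 + 17| = √(64² + 17²) = 66.22
|j64 + 64| = √(64² + 64²) = 90.51
|L(j64)| = 480 × 464.4 / (66.22 × 90.51) = 37.195
20 log₁₀(37.195) = 31.410 dB

31.41 dB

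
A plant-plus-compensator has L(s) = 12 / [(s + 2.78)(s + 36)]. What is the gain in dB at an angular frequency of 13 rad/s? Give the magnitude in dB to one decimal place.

-32.5 dB

|j13 + 2.78| = √(13² + 2.78²) = 13.29
|j13 + 36| = √(13² + 36²) = 38.28
|L(j13)| = 12 / (13.29 × 38.28) = 0.023584
20 log₁₀(0.023584) = -32.55 dB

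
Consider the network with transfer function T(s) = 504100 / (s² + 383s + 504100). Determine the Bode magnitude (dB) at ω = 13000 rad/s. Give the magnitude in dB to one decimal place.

|(j13000)² + 383(j13000) + 504100| = |-1.685e+08 + j4.979e+06| = 1.686e+08
|T(j13000)| = 504100 / 1.686e+08 = 0.0029905
20 log₁₀(0.0029905) = -50.49 dB

-50.5 dB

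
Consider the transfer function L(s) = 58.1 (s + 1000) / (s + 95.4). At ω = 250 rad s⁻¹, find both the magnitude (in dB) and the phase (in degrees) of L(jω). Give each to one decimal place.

|L| = 47.0 dB, ∠L = -55.1°

|j250 + 1000| = √(250² + 1000²) = 1031
|j250 + 95.4| = √(250² + 95.4²) = 267.6
|L(j250)| = 58.1 × 1031 / 267.6 = 223.81
20 log₁₀(223.81) = 47.00 dB
∠(j250 + 1000) = arctan(250/1000) = 14.04°
∠(j250 + 95.4) = arctan(250/95.4) = 69.11°
∠L(j250) = 14.04° − 69.11° = -55.08°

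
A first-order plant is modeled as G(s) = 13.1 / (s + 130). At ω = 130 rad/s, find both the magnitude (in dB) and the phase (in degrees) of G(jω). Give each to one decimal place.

|G| = -22.9 dB, ∠G = -45.0°

|j130 + 130| = √(130² + 130²) = 183.8
|G(j130)| = 13.1 / 183.8 = 0.071255
20 log₁₀(0.071255) = -22.94 dB
∠(j130 + 130) = arctan(130/130) = 45.00°
∠G(j130) = −45.00° = -45.00°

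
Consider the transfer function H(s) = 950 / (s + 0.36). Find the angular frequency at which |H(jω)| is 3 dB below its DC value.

For a single-pole low-pass, the −3 dB point is at the pole: ω = 0.36 rad/sec.

0.36 rad/sec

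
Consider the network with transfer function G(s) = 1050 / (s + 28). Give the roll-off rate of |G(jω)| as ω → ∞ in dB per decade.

-20 dB/decade

With 0 zeros and 1 pole, the high-frequency asymptotic slope is 20 × (0 − 1) = -20 dB/decade.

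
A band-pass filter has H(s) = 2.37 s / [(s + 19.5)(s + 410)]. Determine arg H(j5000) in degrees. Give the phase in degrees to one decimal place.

-85.1 deg

∠(j5000) = 90.00°
∠(j5000 + 19.5) = arctan(5000/19.5) = 89.78°
∠(j5000 + 410) = arctan(5000/410) = 85.31°
∠H(j5000) = 90.00° − (89.78° + 85.31°) = -85.09°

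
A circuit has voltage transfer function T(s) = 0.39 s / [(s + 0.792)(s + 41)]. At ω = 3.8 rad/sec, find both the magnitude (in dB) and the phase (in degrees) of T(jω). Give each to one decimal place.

|T| = -40.7 dB, ∠T = 6.5°

|j3.8| = 3.8
|j3.8 + 0.792| = √(3.8² + 0.792²) = 3.882
|j3.8 + 41| = √(3.8² + 41²) = 41.18
|T(j3.8)| = 0.39 × 3.8 / (3.882 × 41.18) = 0.0092723
20 log₁₀(0.0092723) = -40.66 dB
∠(j3.8) = 90.00°
∠(j3.8 + 0.792) = arctan(3.8/0.792) = 78.23°
∠(j3.8 + 41) = arctan(3.8/41) = 5.30°
∠T(j3.8) = 90.00° − (78.23° + 5.30°) = 6.48°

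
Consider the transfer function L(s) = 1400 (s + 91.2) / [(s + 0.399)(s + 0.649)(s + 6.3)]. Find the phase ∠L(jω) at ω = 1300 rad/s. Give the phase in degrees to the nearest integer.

∠(j1300 + 91.2) = arctan(1300/91.2) = 85.99°
∠(j1300 + 0.399) = arctan(1300/0.399) = 89.98°
∠(j1300 + 0.649) = arctan(1300/0.649) = 89.97°
∠(j1300 + 6.3) = arctan(1300/6.3) = 89.72°
∠L(j1300) = 85.99° − (89.98° + 89.97° + 89.72°) = -183.69°

-184°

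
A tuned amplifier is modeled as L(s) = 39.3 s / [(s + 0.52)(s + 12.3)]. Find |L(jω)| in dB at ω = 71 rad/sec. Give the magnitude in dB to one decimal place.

-5.3 dB

|j71| = 71
|j71 + 0.52| = √(71² + 0.52²) = 71
|j71 + 12.3| = √(71² + 12.3²) = 72.06
|L(j71)| = 39.3 × 71 / (71 × 72.06) = 0.54538
20 log₁₀(0.54538) = -5.27 dB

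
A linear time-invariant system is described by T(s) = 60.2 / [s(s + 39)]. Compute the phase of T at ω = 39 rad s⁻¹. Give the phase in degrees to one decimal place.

∠(j39 + 39) = arctan(39/39) = 45.00°
∠(j39) = 90.00°
∠T(j39) = − (45.00° + 90.00°) = -135.00°

-135.0°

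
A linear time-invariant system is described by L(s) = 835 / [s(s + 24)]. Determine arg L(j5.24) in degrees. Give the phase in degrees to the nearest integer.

-102°

∠(j5.24 + 24) = arctan(5.24/24) = 12.32°
∠(j5.24) = 90.00°
∠L(j5.24) = − (12.32° + 90.00°) = -102.32°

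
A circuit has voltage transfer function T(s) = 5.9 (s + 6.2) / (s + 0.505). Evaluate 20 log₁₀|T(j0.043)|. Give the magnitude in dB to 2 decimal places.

37.17 dB

|j0.043 + 6.2| = √(0.043² + 6.2²) = 6.2
|j0.043 + 0.505| = √(0.043² + 0.505²) = 0.5068
|T(j0.043)| = 5.9 × 6.2 / 0.5068 = 72.176
20 log₁₀(72.176) = 37.168 dB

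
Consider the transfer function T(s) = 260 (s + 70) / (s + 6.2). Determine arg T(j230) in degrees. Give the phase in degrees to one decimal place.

-15.4°

∠(j230 + 70) = arctan(230/70) = 73.07°
∠(j230 + 6.2) = arctan(230/6.2) = 88.46°
∠T(j230) = 73.07° − 88.46° = -15.38°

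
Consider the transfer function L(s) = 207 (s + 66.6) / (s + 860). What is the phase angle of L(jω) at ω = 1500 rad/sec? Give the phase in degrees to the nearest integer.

∠(j1500 + 66.6) = arctan(1500/66.6) = 87.46°
∠(j1500 + 860) = arctan(1500/860) = 60.17°
∠L(j1500) = 87.46° − 60.17° = 27.28°

27°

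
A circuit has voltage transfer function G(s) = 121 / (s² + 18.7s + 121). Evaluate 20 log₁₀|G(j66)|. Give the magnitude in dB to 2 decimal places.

|(j66)² + 18.7(j66) + 121| = |-4235 + j1234.2| = 4411
|G(j66)| = 121 / 4411 = 0.02743
20 log₁₀(0.02743) = -31.235 dB

-31.24 dB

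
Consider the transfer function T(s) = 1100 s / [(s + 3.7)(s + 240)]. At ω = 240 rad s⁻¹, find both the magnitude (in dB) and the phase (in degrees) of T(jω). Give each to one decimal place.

|j240| = 240
|j240 + 3.7| = √(240² + 3.7²) = 240
|j240 + 240| = √(240² + 240²) = 339.4
|T(j240)| = 1100 × 240 / (240 × 339.4) = 3.2405
20 log₁₀(3.2405) = 10.21 dB
∠(j240) = 90.00°
∠(j240 + 3.7) = arctan(240/3.7) = 89.12°
∠(j240 + 240) = arctan(240/240) = 45.00°
∠T(j240) = 90.00° − (89.12° + 45.00°) = -44.12°

|T| = 10.2 dB, ∠T = -44.1°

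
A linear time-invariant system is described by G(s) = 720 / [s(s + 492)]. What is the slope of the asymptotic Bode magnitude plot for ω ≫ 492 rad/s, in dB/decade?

-40 dB/decade

With 0 zeros and 2 poles, the high-frequency asymptotic slope is 20 × (0 − 2) = -40 dB/decade.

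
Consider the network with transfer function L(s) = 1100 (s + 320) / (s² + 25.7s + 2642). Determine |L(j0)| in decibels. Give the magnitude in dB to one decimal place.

L(0) = 1100 × 320 / 2642 = 133.23
20 log₁₀(133.23) = 42.49 dB

42.5 dB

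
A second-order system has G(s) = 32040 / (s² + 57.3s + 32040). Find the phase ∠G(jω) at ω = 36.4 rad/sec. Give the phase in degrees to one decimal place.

-3.9°

∠[(j36.4)² + 57.3(j36.4) + 32040] = ∠[30715 + j2085.7] = 3.88°
∠G(j36.4) = −3.88° = -3.88°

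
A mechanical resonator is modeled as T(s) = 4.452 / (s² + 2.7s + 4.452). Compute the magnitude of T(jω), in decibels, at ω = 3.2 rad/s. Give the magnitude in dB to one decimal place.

-7.4 dB

|(j3.2)² + 2.7(j3.2) + 4.452| = |-5.788 + j8.64| = 10.4
|T(j3.2)| = 4.452 / 10.4 = 0.4281
20 log₁₀(0.4281) = -7.37 dB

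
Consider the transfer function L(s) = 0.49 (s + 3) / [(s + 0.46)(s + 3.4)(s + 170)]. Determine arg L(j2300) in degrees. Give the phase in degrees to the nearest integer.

-176 deg

∠(j2300 + 3) = arctan(2300/3) = 89.93°
∠(j2300 + 0.46) = arctan(2300/0.46) = 89.99°
∠(j2300 + 3.4) = arctan(2300/3.4) = 89.92°
∠(j2300 + 170) = arctan(2300/170) = 85.77°
∠L(j2300) = 89.93° − (89.99° + 89.92° + 85.77°) = -175.75°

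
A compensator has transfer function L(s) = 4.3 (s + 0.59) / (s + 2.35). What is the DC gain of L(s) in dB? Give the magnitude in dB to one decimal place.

0.7 dB

L(0) = 4.3 × 0.59 / 2.35 = 1.0796
20 log₁₀(1.0796) = 0.67 dB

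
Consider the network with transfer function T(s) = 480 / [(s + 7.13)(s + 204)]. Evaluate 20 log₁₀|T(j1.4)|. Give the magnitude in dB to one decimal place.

|j1.4 + 7.13| = √(1.4² + 7.13²) = 7.266
|j1.4 + 204| = √(1.4² + 204²) = 204
|T(j1.4)| = 480 / (7.266 × 204) = 0.32381
20 log₁₀(0.32381) = -9.79 dB

-9.8 dB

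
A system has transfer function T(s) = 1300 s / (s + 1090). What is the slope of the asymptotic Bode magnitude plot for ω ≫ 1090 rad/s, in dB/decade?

0 dB/decade

With 1 zero and 1 pole, the high-frequency asymptotic slope is 20 × (1 − 1) = 0 dB/decade.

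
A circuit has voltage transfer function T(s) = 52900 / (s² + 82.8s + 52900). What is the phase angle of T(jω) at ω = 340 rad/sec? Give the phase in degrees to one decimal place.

-155.8°

∠[(j340)² + 82.8(j340) + 52900] = ∠[-62700 + j28152] = 155.82°
∠T(j340) = −155.82° = -155.82°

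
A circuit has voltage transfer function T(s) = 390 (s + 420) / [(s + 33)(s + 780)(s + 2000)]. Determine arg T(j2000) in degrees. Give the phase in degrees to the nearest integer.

∠(j2000 + 420) = arctan(2000/420) = 78.14°
∠(j2000 + 33) = arctan(2000/33) = 89.05°
∠(j2000 + 780) = arctan(2000/780) = 68.69°
∠(j2000 + 2000) = arctan(2000/2000) = 45.00°
∠T(j2000) = 78.14° − (89.05° + 68.69° + 45.00°) = -124.61°

-125°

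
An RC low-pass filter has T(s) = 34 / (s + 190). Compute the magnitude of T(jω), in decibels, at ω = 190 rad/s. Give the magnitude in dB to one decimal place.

|j190 + 190| = √(190² + 190²) = 268.7
|T(j190)| = 34 / 268.7 = 0.12653
20 log₁₀(0.12653) = -17.96 dB

-18.0 dB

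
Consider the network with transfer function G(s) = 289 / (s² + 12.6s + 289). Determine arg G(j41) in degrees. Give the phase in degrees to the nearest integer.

-160°

∠[(j41)² + 12.6(j41) + 289] = ∠[-1392 + j516.6] = 159.64°
∠G(j41) = −159.64° = -159.64°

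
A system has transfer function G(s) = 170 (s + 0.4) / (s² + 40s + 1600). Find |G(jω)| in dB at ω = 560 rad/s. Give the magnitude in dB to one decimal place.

-10.3 dB

|j560 + 0.4| = √(560² + 0.4²) = 560
|(j560)² + 40(j560) + 1600| = |-3.12e+05 + j22400| = 3.128e+05
|G(j560)| = 170 × 560 / 3.128e+05 = 0.30434
20 log₁₀(0.30434) = -10.33 dB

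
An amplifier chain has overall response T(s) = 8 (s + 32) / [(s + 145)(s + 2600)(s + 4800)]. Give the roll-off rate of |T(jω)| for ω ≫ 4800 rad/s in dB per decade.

-40 dB/decade

With 1 zero and 3 poles, the high-frequency asymptotic slope is 20 × (1 − 3) = -40 dB/decade.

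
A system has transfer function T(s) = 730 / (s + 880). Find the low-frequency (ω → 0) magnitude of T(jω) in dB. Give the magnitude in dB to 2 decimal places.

T(0) = 730 / 880 = 0.82955
20 log₁₀(0.82955) = -1.623 dB

-1.62 dB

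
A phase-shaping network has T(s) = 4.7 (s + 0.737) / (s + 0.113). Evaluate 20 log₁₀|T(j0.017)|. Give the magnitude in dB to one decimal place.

29.6 dB

|j0.017 + 0.737| = √(0.017² + 0.737²) = 0.7372
|j0.017 + 0.113| = √(0.017² + 0.113²) = 0.1143
|T(j0.017)| = 4.7 × 0.7372 / 0.1143 = 30.321
20 log₁₀(30.321) = 29.63 dB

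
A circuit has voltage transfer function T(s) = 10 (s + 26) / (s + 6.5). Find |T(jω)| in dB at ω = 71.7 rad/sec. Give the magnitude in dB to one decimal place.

|j71.7 + 26| = √(71.7² + 26²) = 76.27
|j71.7 + 6.5| = √(71.7² + 6.5²) = 71.99
|T(j71.7)| = 10 × 76.27 / 71.99 = 10.594
20 log₁₀(10.594) = 20.50 dB

20.5 dB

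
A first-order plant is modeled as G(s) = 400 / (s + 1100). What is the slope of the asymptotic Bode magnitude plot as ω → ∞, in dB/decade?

With 0 zeros and 1 pole, the high-frequency asymptotic slope is 20 × (0 − 1) = -20 dB/decade.

-20 dB/decade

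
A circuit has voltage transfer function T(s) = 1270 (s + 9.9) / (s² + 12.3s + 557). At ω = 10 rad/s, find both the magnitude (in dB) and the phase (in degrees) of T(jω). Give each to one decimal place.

|j10 + 9.9| = √(10² + 9.9²) = 14.07
|(j10)² + 12.3(j10) + 557| = |457 + j123| = 473.3
|T(j10)| = 1270 × 14.07 / 473.3 = 37.761
20 log₁₀(37.761) = 31.54 dB
∠(j10 + 9.9) = arctan(10/9.9) = 45.29°
∠[(j10)² + 12.3(j10) + 557] = ∠[457 + j123] = 15.06°
∠T(j10) = 45.29° − 15.06° = 30.22°

|T| = 31.5 dB, ∠T = 30.2°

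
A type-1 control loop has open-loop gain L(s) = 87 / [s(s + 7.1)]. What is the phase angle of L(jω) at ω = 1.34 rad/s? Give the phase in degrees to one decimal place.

∠(j1.34 + 7.1) = arctan(1.34/7.1) = 10.69°
∠(j1.34) = 90.00°
∠L(j1.34) = − (10.69° + 90.00°) = -100.69°

-100.7°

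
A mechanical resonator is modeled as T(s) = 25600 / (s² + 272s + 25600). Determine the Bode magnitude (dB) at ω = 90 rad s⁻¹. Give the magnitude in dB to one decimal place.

|(j90)² + 272(j90) + 25600| = |17500 + j24480| = 3.009e+04
|T(j90)| = 25600 / 3.009e+04 = 0.85073
20 log₁₀(0.85073) = -1.40 dB

-1.4 dB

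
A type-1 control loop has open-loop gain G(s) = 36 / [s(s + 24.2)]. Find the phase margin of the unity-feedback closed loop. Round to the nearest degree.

Gain crossover: |G(jω)| = 1 at ω ≈ 1.48 rad/sec.
∠G(j1.48) = −90° − arctan(1.48/24.2) ≈ -93.51°
PM = 180° + (-93.51°) = 86.49°

86°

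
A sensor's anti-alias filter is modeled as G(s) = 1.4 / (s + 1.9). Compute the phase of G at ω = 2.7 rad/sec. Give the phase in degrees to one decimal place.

-54.9°

∠(j2.7 + 1.9) = arctan(2.7/1.9) = 54.87°
∠G(j2.7) = −54.87° = -54.87°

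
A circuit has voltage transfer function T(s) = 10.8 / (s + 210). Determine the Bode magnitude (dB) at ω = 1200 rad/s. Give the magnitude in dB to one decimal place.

|j1200 + 210| = √(1200² + 210²) = 1218
|T(j1200)| = 10.8 / 1218 = 0.0088653
20 log₁₀(0.0088653) = -41.05 dB

-41.0 dB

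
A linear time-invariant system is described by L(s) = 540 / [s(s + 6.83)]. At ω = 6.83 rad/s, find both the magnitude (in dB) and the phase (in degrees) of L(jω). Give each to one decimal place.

|j6.83 + 6.83| = √(6.83² + 6.83²) = 9.659
|j6.83| = 6.83
|L(j6.83)| = 540 / (9.659 × 6.83) = 8.1854
20 log₁₀(8.1854) = 18.26 dB
∠(j6.83 + 6.83) = arctan(6.83/6.83) = 45.00°
∠(j6.83) = 90.00°
∠L(j6.83) = − (45.00° + 90.00°) = -135.00°

|L| = 18.3 dB, ∠L = -135.0°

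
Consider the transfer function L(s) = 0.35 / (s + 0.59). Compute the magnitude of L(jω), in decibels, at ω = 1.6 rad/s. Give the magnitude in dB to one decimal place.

|j1.6 + 0.59| = √(1.6² + 0.59²) = 1.705
|L(j1.6)| = 0.35 / 1.705 = 0.20524
20 log₁₀(0.20524) = -13.75 dB

-13.8 dB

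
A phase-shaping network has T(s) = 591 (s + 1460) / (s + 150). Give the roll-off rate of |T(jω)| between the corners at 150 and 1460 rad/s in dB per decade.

In this band the factors already past their corner are: pole at 150; net slope = -20 dB/decade.

-20 dB/decade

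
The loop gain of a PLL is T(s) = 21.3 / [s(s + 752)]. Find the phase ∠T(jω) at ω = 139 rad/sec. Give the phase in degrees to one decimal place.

-100.5°

∠(j139 + 752) = arctan(139/752) = 10.47°
∠(j139) = 90.00°
∠T(j139) = − (10.47° + 90.00°) = -100.47°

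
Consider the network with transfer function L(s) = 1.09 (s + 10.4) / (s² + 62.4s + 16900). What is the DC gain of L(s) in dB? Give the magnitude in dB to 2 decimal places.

L(0) = 1.09 × 10.4 / 16900 = 0.00067077
20 log₁₀(0.00067077) = -63.469 dB

-63.47 dB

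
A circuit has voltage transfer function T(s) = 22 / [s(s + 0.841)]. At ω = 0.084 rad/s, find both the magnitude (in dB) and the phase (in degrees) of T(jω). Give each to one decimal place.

|T| = 49.8 dB, ∠T = -95.7°

|j0.084 + 0.841| = √(0.084² + 0.841²) = 0.8452
|j0.084| = 0.084
|T(j0.084)| = 22 / (0.8452 × 0.084) = 309.88
20 log₁₀(309.88) = 49.82 dB
∠(j0.084 + 0.841) = arctan(0.084/0.841) = 5.70°
∠(j0.084) = 90.00°
∠T(j0.084) = − (5.70° + 90.00°) = -95.70°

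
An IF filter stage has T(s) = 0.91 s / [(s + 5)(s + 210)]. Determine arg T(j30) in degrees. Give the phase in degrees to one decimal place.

1.3°

∠(j30) = 90.00°
∠(j30 + 5) = arctan(30/5) = 80.54°
∠(j30 + 210) = arctan(30/210) = 8.13°
∠T(j30) = 90.00° − (80.54° + 8.13°) = 1.33°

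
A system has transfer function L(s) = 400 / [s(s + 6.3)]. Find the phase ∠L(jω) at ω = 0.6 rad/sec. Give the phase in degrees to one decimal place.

-95.4°

∠(j0.6 + 6.3) = arctan(0.6/6.3) = 5.44°
∠(j0.6) = 90.00°
∠L(j0.6) = − (5.44° + 90.00°) = -95.44°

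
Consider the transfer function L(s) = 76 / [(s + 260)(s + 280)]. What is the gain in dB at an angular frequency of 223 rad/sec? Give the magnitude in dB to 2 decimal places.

-64.15 dB

|j223 + 260| = √(223² + 260²) = 342.5
|j223 + 280| = √(223² + 280²) = 358
|L(j223)| = 76 / (342.5 × 358) = 0.00061985
20 log₁₀(0.00061985) = -64.154 dB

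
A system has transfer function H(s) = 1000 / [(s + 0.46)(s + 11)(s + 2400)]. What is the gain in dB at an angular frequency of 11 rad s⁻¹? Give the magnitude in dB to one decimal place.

|j11 + 0.46| = √(11² + 0.46²) = 11.01
|j11 + 11| = √(11² + 11²) = 15.56
|j11 + 2400| = √(11² + 2400²) = 2400
|H(j11)| = 1000 / (11.01 × 15.56 × 2400) = 0.0024328
20 log₁₀(0.0024328) = -52.28 dB

-52.3 dB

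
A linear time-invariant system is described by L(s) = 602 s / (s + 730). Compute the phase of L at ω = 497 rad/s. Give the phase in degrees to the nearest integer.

∠(j497) = 90.00°
∠(j497 + 730) = arctan(497/730) = 34.25°
∠L(j497) = 90.00° − 34.25° = 55.75°

56°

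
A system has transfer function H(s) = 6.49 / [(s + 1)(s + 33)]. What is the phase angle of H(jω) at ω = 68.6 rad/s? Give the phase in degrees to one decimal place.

-153.5°

∠(j68.6 + 1) = arctan(68.6/1) = 89.16°
∠(j68.6 + 33) = arctan(68.6/33) = 64.31°
∠H(j68.6) = − (89.16° + 64.31°) = -153.47°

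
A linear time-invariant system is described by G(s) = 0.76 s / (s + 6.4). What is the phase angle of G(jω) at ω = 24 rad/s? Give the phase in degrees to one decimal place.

14.9°

∠(j24) = 90.00°
∠(j24 + 6.4) = arctan(24/6.4) = 75.07°
∠G(j24) = 90.00° − 75.07° = 14.93°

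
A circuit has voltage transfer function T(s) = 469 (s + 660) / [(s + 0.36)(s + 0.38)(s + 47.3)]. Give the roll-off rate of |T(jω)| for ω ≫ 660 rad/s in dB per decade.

With 1 zero and 3 poles, the high-frequency asymptotic slope is 20 × (1 − 3) = -40 dB/decade.

-40 dB/decade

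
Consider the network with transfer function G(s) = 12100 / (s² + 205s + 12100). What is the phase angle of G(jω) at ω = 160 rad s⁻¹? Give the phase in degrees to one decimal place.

-112.4°

∠[(j160)² + 205(j160) + 12100] = ∠[-13500 + j32800] = 112.37°
∠G(j160) = −112.37° = -112.37°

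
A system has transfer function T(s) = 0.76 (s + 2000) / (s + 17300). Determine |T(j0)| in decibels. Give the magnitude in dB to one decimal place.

T(0) = 0.76 × 2000 / 17300 = 0.087861
20 log₁₀(0.087861) = -21.12 dB

-21.1 dB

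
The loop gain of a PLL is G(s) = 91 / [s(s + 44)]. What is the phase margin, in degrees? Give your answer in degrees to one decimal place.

Gain crossover: |G(jω)| = 1 at ω ≈ 2.07 rad/s.
∠G(j2.07) = −90° − arctan(2.07/44) ≈ -92.69°
PM = 180° + (-92.69°) = 87.31°

87.3°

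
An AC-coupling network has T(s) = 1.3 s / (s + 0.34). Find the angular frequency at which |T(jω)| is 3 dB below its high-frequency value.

0.34 rad/s

For a single-pole high-pass, the −3 dB point is at the pole: ω = 0.34 rad/s.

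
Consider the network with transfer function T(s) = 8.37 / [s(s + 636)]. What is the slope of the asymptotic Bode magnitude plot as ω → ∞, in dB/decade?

-40 dB/decade

With 0 zeros and 2 poles, the high-frequency asymptotic slope is 20 × (0 − 2) = -40 dB/decade.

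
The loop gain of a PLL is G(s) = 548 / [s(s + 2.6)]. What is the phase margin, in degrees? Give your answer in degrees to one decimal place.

6.4°

Gain crossover: |G(jω)| = 1 at ω ≈ 23.3 rad s⁻¹.
∠G(j23.3) = −90° − arctan(23.3/2.6) ≈ -173.64°
PM = 180° + (-173.64°) = 6.36°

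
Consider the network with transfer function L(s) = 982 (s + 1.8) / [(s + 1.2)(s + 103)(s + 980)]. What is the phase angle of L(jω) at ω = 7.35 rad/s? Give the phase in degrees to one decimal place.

-9.0°

∠(j7.35 + 1.8) = arctan(7.35/1.8) = 76.24°
∠(j7.35 + 1.2) = arctan(7.35/1.2) = 80.73°
∠(j7.35 + 103) = arctan(7.35/103) = 4.08°
∠(j7.35 + 980) = arctan(7.35/980) = 0.43°
∠L(j7.35) = 76.24° − (80.73° + 4.08° + 0.43°) = -9.00°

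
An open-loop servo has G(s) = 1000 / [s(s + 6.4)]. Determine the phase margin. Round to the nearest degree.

12°

Gain crossover: |G(jω)| = 1 at ω ≈ 31.3 rad s⁻¹.
∠G(j31.3) = −90° − arctan(31.3/6.4) ≈ -168.44°
PM = 180° + (-168.44°) = 11.56°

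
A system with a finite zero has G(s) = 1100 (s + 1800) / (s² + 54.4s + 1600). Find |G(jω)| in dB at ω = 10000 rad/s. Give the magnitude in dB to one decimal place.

|j10000 + 1800| = √(10000² + 1800²) = 1.016e+04
|(j10000)² + 54.4(j10000) + 1600| = |-9.9998e+07 + j5.44e+05| = 1e+08
|G(j10000)| = 1100 × 1.016e+04 / 1e+08 = 0.11177
20 log₁₀(0.11177) = -19.03 dB

-19.0 dB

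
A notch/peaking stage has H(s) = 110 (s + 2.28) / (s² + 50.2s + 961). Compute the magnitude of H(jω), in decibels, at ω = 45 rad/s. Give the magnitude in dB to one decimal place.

6.0 dB

|j45 + 2.28| = √(45² + 2.28²) = 45.06
|(j45)² + 50.2(j45) + 961| = |-1064 + j2259| = 2497
|H(j45)| = 110 × 45.06 / 2497 = 1.9849
20 log₁₀(1.9849) = 5.95 dB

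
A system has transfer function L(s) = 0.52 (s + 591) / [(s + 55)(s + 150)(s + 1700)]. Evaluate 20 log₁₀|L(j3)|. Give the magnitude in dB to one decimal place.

|j3 + 591| = √(3² + 591²) = 591
|j3 + 55| = √(3² + 55²) = 55.08
|j3 + 150| = √(3² + 150²) = 150
|j3 + 1700| = √(3² + 1700²) = 1700
|L(j3)| = 0.52 × 591 / (55.08 × 150 × 1700) = 2.1876e-05
20 log₁₀(2.1876e-05) = -93.20 dB

-93.2 dB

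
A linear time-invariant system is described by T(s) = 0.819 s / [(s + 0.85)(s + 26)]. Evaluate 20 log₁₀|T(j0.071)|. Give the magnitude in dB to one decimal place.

|j0.071| = 0.071
|j0.071 + 0.85| = √(0.071² + 0.85²) = 0.853
|j0.071 + 26| = √(0.071² + 26²) = 26
|T(j0.071)| = 0.819 × 0.071 / (0.853 × 26) = 0.002622
20 log₁₀(0.002622) = -51.63 dB

-51.6 dB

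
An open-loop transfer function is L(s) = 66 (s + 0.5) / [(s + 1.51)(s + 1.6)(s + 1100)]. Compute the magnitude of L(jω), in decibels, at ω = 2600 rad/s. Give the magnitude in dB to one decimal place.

|j2600 + 0.5| = √(2600² + 0.5²) = 2600
|j2600 + 1.51| = √(2600² + 1.51²) = 2600
|j2600 + 1.6| = √(2600² + 1.6²) = 2600
|j2600 + 1100| = √(2600² + 1100²) = 2823
|L(j2600)| = 66 × 2600 / (2600 × 2600 × 2823) = 8.9917e-06
20 log₁₀(8.9917e-06) = -100.92 dB

-100.9 dB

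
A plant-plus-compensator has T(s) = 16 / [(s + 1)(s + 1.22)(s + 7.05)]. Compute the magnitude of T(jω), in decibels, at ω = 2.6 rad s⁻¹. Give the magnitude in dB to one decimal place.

|j2.6 + 1| = √(2.6² + 1²) = 2.786
|j2.6 + 1.22| = √(2.6² + 1.22²) = 2.872
|j2.6 + 7.05| = √(2.6² + 7.05²) = 7.514
|T(j2.6)| = 16 / (2.786 × 2.872 × 7.514) = 0.26615
20 log₁₀(0.26615) = -11.50 dB

-11.5 dB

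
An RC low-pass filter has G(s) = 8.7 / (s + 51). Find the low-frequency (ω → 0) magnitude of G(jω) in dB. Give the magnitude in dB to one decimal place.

-15.4 dB

G(0) = 8.7 / 51 = 0.17059
20 log₁₀(0.17059) = -15.36 dB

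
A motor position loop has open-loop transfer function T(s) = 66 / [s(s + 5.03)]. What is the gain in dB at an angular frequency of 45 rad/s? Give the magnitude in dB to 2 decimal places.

|j45 + 5.03| = √(45² + 5.03²) = 45.28
|j45| = 45
|T(j45)| = 66 / (45.28 × 45) = 0.032391
20 log₁₀(0.032391) = -29.792 dB

-29.79 dB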